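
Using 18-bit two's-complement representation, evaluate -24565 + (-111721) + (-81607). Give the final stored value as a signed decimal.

44251

-24565 + (-111721) = -136286 → wraps to 125858 (011110101110100010)
125858 + (-81607) = 44251 (001010110011011011)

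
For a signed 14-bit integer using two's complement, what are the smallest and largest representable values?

min = -8192, max = 8191

Minimum: −2^13 = -8192.
Maximum: 2^13 − 1 = 8191.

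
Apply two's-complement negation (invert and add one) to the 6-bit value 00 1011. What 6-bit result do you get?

Invert: 110100. Add 1: 110101.
Check: 001011 = 11, 110101 = -11.

110101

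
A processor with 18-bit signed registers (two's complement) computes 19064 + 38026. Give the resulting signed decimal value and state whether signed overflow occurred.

19064 → 000100101001111000
38026 → 001001010010001010
  000100101001111000
+ 001001010010001010
= 001101111100000010
Result 001101111100000010: MSB = 0 → value 57090.
Both addends are non-negative and so is the stored result: no signed overflow.

57090; no overflow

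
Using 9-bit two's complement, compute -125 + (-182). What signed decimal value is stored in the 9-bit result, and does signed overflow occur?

205; overflow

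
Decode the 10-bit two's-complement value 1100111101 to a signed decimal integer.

MSB is 1, so the value is negative.
Unsigned reading: 829. Subtract 2^10 = 1024: 829 − 1024 = -195.

-195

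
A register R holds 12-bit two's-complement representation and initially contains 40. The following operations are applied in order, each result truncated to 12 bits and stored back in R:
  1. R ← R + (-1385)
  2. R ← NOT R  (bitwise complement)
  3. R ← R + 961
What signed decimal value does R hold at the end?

-1791

Start: R = 40 = 000000101000.
R = 40 + (-1385) = -1345 = 101010111111
R = NOT 101010111111 = 010101000000 = 1344
R = 1344 + 961 = 2305; wraps to -1791 = 100100000001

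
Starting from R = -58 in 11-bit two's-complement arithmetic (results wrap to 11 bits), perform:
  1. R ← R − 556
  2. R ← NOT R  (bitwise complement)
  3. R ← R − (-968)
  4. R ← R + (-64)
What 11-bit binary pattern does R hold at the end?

Start: R = -58 = 11111000110.
R = -58 − 556 = -614 = 10110011010
R = NOT 10110011010 = 01001100101 = 613
R = 613 − (-968) = 1581; wraps to -467 = 11000101101
R = -467 + (-64) = -531 = 10111101101

10111101101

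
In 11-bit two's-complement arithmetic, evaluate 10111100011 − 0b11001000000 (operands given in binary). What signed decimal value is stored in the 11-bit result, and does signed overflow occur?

-93; no overflow

10111100011 = -541 (signed)
0b11001000000 → 11001000000 = -448 (signed)
Subtract via negate-and-add: invert 11001000000 + 1 = 00111000000 (i.e. 448).
  10111100011
+ 00111000000
= 11110100011
Result 11110100011: MSB = 1 → 1955 − 2048 = -93.
Addends (after negating the subtrahend) have opposite signs, so signed overflow cannot occur.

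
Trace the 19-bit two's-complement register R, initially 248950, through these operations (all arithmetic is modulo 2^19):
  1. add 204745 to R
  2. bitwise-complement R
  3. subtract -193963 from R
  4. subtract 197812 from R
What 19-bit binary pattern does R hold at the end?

Start: R = 248950 = 0111100110001110110.
R = 248950 + 204745 = 453695; wraps to -70593 = 1101110110000111111
R = NOT 1101110110000111111 = 0010001001111000000 = 70592
R = 70592 − (-193963) = 264555; wraps to -259733 = 1000000100101101011
R = -259733 − 197812 = -457545; wraps to 66743 = 0010000010010110111

0010000010010110111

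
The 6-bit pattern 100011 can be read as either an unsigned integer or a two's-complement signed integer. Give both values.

unsigned = 35, signed = -29

Unsigned: 100011 = 35.
Signed: MSB=1 → 35 − 64 = -29.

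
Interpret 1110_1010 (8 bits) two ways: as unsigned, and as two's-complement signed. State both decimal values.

Unsigned: 11101010 = 234.
Signed: MSB=1 → 234 − 256 = -22.

unsigned = 234, signed = -22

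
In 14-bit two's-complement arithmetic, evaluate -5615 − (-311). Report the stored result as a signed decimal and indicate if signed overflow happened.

-5304; no overflow

-5615 → 10101000010001
-311 → 11111011001001
Subtract via negate-and-add: invert 11111011001001 + 1 = 00000100110111 (i.e. 311).
  10101000010001
+ 00000100110111
= 10101101001000
Result 10101101001000: MSB = 1 → 11080 − 16384 = -5304.
Addends (after negating the subtrahend) have opposite signs, so signed overflow cannot occur.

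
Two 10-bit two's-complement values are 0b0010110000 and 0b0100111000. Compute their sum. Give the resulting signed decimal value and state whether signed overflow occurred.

488; no overflow

0b0010110000 → 0010110000 = 176 (signed)
0b0100111000 → 0100111000 = 312 (signed)
  0010110000
+ 0100111000
= 0111101000
Result 0111101000: MSB = 0 → value 488.
Both addends are non-negative and so is the stored result: no signed overflow.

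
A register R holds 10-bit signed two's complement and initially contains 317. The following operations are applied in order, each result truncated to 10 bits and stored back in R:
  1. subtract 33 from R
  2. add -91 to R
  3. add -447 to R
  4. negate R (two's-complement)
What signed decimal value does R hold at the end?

Start: R = 317 = 0100111101.
R = 317 − 33 = 284 = 0100011100
R = 284 + (-91) = 193 = 0011000001
R = 193 + (-447) = -254 = 1100000010
R = −(-254) = 254 = 0011111110

254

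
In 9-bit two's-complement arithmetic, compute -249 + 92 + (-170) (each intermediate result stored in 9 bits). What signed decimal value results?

185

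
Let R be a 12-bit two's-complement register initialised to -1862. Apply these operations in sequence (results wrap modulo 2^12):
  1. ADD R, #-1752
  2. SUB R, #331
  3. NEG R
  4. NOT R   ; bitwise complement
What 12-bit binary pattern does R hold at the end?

000010010110

Start: R = -1862 = 100010111010.
R = -1862 + (-1752) = -3614; wraps to 482 = 000111100010
R = 482 − 331 = 151 = 000010010111
R = −(151) = -151 = 111101101001
R = NOT 111101101001 = 000010010110 = 150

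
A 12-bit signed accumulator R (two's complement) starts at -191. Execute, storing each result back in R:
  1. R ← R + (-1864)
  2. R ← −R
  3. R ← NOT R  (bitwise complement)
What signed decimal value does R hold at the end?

2040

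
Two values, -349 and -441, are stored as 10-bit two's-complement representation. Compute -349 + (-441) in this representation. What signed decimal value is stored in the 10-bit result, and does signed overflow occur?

234; overflow

-349 → 1010100011
-441 → 1001000111
  1010100011
+ 1001000111
= 0011101010  (discard carry-out 1)
Result 0011101010: MSB = 0 → value 234.
Both addends are negative but the stored result is non-negative: signed overflow. The true value -349 + (-441) = -790 lies outside [-512, 511].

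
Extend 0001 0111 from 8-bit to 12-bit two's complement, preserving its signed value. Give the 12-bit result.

MSB of 00010111 is 0; replicate it into the new high bits.
0000|00010111 → 000000010111 (still 23).

000000010111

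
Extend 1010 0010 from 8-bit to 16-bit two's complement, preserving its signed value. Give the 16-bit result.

MSB of 10100010 is 1; replicate it into the new high bits.
11111111|10100010 → 1111111110100010 (still -94).

1111111110100010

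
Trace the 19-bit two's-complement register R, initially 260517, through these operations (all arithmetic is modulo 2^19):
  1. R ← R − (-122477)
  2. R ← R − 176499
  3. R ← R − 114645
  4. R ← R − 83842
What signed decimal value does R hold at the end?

Start: R = 260517 = 0111111100110100101.
R = 260517 − (-122477) = 382994; wraps to -141294 = 1011101100000010010
R = -141294 − 176499 = -317793; wraps to 206495 = 0110010011010011111
R = 206495 − 114645 = 91850 = 0010110011011001010
R = 91850 − 83842 = 8008 = 0000001111101001000

8008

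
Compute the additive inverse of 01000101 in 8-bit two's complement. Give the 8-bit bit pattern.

10111011

Invert: 10111010. Add 1: 10111011.
Check: 01000101 = 69, 10111011 = -69.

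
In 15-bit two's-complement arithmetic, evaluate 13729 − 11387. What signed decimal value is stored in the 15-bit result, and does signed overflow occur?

13729 → 011010110100001
11387 → 010110001111011
Subtract via negate-and-add: invert 010110001111011 + 1 = 101001110000101 (i.e. -11387).
  011010110100001
+ 101001110000101
= 000100100100110  (discard carry-out 1)
Result 000100100100110: MSB = 0 → value 2342.
Addends (after negating the subtrahend) have opposite signs, so signed overflow cannot occur.

2342; no overflow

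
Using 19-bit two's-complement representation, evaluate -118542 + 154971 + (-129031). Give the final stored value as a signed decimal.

-118542 + 154971 = 36429 (0001000111001001101)
36429 + (-129031) = -92602 (1101001011001000110)

-92602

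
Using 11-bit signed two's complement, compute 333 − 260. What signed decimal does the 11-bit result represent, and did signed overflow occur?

333 → 00101001101
260 → 00100000100
Subtract via negate-and-add: invert 00100000100 + 1 = 11011111100 (i.e. -260).
  00101001101
+ 11011111100
= 00001001001  (discard carry-out 1)
Result 00001001001: MSB = 0 → value 73.
Addends (after negating the subtrahend) have opposite signs, so signed overflow cannot occur.

73; no overflow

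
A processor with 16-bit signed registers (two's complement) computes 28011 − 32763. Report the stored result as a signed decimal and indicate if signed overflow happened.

28011 → 0110110101101011
32763 → 0111111111111011
Subtract via negate-and-add: invert 0111111111111011 + 1 = 1000000000000101 (i.e. -32763).
  0110110101101011
+ 1000000000000101
= 1110110101110000
Result 1110110101110000: MSB = 1 → 60784 − 65536 = -4752.
Addends (after negating the subtrahend) have opposite signs, so signed overflow cannot occur.

-4752; no overflow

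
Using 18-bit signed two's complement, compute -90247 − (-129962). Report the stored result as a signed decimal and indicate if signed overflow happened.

39715; no overflow

-90247 → 101001111101111001
-129962 → 100000010001010110
Subtract via negate-and-add: invert 100000010001010110 + 1 = 011111101110101010 (i.e. 129962).
  101001111101111001
+ 011111101110101010
= 001001101100100011  (discard carry-out 1)
Result 001001101100100011: MSB = 0 → value 39715.
Addends (after negating the subtrahend) have opposite signs, so signed overflow cannot occur.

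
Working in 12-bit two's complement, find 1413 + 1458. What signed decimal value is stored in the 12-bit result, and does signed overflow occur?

-1225; overflow

1413 → 010110000101
1458 → 010110110010
  010110000101
+ 010110110010
= 101100110111
Result 101100110111: MSB = 1 → 2871 − 4096 = -1225.
Both addends are non-negative but the stored result is negative: signed overflow. The true value 1413 + 1458 = 2871 lies outside [-2048, 2047].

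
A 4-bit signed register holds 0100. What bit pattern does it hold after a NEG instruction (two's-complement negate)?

1100

Invert: 1011. Add 1: 1100.
Check: 0100 = 4, 1100 = -4.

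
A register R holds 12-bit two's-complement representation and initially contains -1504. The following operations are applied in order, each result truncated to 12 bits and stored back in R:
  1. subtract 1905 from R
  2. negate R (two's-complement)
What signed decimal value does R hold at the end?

Start: R = -1504 = 101000100000.
R = -1504 − 1905 = -3409; wraps to 687 = 001010101111
R = −(687) = -687 = 110101010001

-687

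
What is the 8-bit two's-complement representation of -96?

10100000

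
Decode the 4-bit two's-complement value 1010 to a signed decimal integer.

-6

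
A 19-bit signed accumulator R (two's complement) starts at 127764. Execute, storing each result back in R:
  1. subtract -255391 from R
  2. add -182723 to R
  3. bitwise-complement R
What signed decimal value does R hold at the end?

-200433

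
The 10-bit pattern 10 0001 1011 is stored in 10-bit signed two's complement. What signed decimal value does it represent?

MSB is 1, so the value is negative.
Unsigned reading: 539. Subtract 2^10 = 1024: 539 − 1024 = -485.

-485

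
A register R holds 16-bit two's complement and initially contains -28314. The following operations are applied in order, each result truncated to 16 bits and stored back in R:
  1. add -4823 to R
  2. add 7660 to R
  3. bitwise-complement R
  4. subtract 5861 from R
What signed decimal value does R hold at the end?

19615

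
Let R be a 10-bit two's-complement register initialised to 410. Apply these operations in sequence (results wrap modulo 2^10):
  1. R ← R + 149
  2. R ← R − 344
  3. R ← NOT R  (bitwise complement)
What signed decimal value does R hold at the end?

Start: R = 410 = 0110011010.
R = 410 + 149 = 559; wraps to -465 = 1000101111
R = -465 − 344 = -809; wraps to 215 = 0011010111
R = NOT 0011010111 = 1100101000 = -216

-216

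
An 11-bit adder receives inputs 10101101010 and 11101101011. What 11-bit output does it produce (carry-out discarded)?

10011010101

  10101101010
+ 11101101011
= 10011010101  (discard carry-out 1)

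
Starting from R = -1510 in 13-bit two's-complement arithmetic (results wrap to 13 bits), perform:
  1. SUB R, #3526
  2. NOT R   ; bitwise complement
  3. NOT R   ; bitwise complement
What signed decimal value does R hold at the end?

Start: R = -1510 = 1101000011010.
R = -1510 − 3526 = -5036; wraps to 3156 = 0110001010100
R = NOT 0110001010100 = 1001110101011 = -3157
R = NOT 1001110101011 = 0110001010100 = 3156

3156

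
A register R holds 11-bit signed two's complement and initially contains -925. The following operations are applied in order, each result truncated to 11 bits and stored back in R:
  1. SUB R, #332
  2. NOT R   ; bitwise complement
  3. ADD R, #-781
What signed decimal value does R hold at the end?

Start: R = -925 = 10001100011.
R = -925 − 332 = -1257; wraps to 791 = 01100010111
R = NOT 01100010111 = 10011101000 = -792
R = -792 + (-781) = -1573; wraps to 475 = 00111011011

475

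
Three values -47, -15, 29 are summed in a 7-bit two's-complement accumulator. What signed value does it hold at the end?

-33

-47 + (-15) = -62 (1000010)
-62 + 29 = -33 (1011111)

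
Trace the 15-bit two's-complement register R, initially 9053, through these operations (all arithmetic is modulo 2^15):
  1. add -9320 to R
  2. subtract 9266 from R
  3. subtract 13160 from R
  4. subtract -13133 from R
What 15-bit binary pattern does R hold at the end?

101101010101000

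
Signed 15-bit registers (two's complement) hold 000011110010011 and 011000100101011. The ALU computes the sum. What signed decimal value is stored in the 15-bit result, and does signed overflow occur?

14526; no overflow

000011110010011 = 1939 (signed)
011000100101011 = 12587 (signed)
  000011110010011
+ 011000100101011
= 011100010111110
Result 011100010111110: MSB = 0 → value 14526.
Both addends are non-negative and so is the stored result: no signed overflow.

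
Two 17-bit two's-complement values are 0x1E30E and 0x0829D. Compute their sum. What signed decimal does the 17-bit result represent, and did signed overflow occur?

26027; no overflow

0x1E30E = 11110001100001110 = -7410 (signed)
0x0829D = 01000001010011101 = 33437 (signed)
  11110001100001110
+ 01000001010011101
= 00110010110101011  (discard carry-out 1)
Result 00110010110101011: MSB = 0 → value 26027.
Addends have opposite signs, so signed overflow cannot occur.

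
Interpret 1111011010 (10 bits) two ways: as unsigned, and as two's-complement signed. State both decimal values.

Unsigned: 1111011010 = 986.
Signed: MSB=1 → 986 − 1024 = -38.

unsigned = 986, signed = -38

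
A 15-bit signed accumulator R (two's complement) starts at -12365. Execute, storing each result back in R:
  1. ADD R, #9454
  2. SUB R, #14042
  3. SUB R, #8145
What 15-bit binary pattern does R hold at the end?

Start: R = -12365 = 100111110110011.
R = -12365 + 9454 = -2911 = 111010010100001
R = -2911 − 14042 = -16953; wraps to 15815 = 011110111000111
R = 15815 − 8145 = 7670 = 001110111110110

001110111110110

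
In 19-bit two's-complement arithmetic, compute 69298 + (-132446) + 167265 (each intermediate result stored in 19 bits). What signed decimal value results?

69298 + (-132446) = -63148 (1110000100101010100)
-63148 + 167265 = 104117 (0011001011010110101)

104117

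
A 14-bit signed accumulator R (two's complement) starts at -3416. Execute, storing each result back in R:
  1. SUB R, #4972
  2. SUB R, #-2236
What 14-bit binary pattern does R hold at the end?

10011111111000

Start: R = -3416 = 11001010101000.
R = -3416 − 4972 = -8388; wraps to 7996 = 01111100111100
R = 7996 − (-2236) = 10232; wraps to -6152 = 10011111111000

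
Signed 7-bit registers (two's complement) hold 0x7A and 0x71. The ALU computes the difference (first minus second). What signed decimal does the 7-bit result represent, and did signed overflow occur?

9; no overflow

0x7A = 1111010 = -6 (signed)
0x71 = 1110001 = -15 (signed)
Subtract via negate-and-add: invert 1110001 + 1 = 0001111 (i.e. 15).
  1111010
+ 0001111
= 0001001  (discard carry-out 1)
Result 0001001: MSB = 0 → value 9.
Addends (after negating the subtrahend) have opposite signs, so signed overflow cannot occur.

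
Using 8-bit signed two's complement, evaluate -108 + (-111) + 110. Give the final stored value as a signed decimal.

-108 + (-111) = -219 → wraps to 37 (00100101)
37 + 110 = 147 → wraps to -109 (10010011)

-109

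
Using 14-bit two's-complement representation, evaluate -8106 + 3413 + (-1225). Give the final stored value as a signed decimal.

-5918

-8106 + 3413 = -4693 (10110110101011)
-4693 + (-1225) = -5918 (10100011100010)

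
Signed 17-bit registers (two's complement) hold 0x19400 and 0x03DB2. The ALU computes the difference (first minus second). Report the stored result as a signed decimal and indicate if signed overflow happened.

0x19400 = 11001010000000000 = -27648 (signed)
0x03DB2 = 00011110110110010 = 15794 (signed)
Subtract via negate-and-add: invert 00011110110110010 + 1 = 11100001001001110 (i.e. -15794).
  11001010000000000
+ 11100001001001110
= 10101011001001110  (discard carry-out 1)
Result 10101011001001110: MSB = 1 → 87630 − 131072 = -43442.
Both addends (after negating the subtrahend) are negative and so is the stored result: no signed overflow.

-43442; no overflow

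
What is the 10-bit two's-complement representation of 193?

0011000001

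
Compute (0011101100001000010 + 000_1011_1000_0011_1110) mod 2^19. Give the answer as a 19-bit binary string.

  0011101100001000010
+ 0001011100000111110
= 0101001000010000000

0101001000010000000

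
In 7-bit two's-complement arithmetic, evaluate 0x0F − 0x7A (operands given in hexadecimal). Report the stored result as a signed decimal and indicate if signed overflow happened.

21; no overflow

0x0F = 0001111 = 15 (signed)
0x7A = 1111010 = -6 (signed)
Subtract via negate-and-add: invert 1111010 + 1 = 0000110 (i.e. 6).
  0001111
+ 0000110
= 0010101
Result 0010101: MSB = 0 → value 21.
Both addends (after negating the subtrahend) are non-negative and so is the stored result: no signed overflow.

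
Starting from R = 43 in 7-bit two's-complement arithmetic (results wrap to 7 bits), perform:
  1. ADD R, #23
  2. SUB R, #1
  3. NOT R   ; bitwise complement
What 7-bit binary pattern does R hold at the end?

0111110

Start: R = 43 = 0101011.
R = 43 + 23 = 66; wraps to -62 = 1000010
R = -62 − 1 = -63 = 1000001
R = NOT 1000001 = 0111110 = 62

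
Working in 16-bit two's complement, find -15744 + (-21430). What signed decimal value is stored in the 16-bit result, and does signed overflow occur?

-15744 → 1100001010000000
-21430 → 1010110001001010
  1100001010000000
+ 1010110001001010
= 0110111011001010  (discard carry-out 1)
Result 0110111011001010: MSB = 0 → value 28362.
Both addends are negative but the stored result is non-negative: signed overflow. The true value -15744 + (-21430) = -37174 lies outside [-32768, 32767].

28362; overflow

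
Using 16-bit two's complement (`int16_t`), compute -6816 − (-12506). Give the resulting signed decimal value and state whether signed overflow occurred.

-6816 → 1110010101100000
-12506 → 1100111100100110
Subtract via negate-and-add: invert 1100111100100110 + 1 = 0011000011011010 (i.e. 12506).
  1110010101100000
+ 0011000011011010
= 0001011000111010  (discard carry-out 1)
Result 0001011000111010: MSB = 0 → value 5690.
Addends (after negating the subtrahend) have opposite signs, so signed overflow cannot occur.

5690; no overflow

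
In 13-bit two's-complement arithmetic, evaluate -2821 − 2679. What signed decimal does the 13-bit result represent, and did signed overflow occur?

2692; overflow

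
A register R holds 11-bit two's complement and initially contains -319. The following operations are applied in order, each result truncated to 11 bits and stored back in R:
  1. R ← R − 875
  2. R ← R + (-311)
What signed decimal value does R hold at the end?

543

Start: R = -319 = 11011000001.
R = -319 − 875 = -1194; wraps to 854 = 01101010110
R = 854 + (-311) = 543 = 01000011111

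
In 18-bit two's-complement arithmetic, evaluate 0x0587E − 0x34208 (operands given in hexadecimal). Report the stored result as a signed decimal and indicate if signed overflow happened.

0x0587E = 000101100001111110 = 22654 (signed)
0x34208 = 110100001000001000 = -48632 (signed)
Subtract via negate-and-add: invert 110100001000001000 + 1 = 001011110111111000 (i.e. 48632).
  000101100001111110
+ 001011110111111000
= 010001011001110110
Result 010001011001110110: MSB = 0 → value 71286.
Both addends (after negating the subtrahend) are non-negative and so is the stored result: no signed overflow.

71286; no overflow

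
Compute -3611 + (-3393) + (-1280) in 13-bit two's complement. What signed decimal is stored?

-3611 + (-3393) = -7004 → wraps to 1188 (0010010100100)
1188 + (-1280) = -92 (1111110100100)

-92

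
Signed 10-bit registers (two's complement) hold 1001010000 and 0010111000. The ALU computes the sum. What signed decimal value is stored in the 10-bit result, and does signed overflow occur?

1001010000 = -432 (signed)
0010111000 = 184 (signed)
  1001010000
+ 0010111000
= 1100001000
Result 1100001000: MSB = 1 → 776 − 1024 = -248.
Addends have opposite signs, so signed overflow cannot occur.

-248; no overflow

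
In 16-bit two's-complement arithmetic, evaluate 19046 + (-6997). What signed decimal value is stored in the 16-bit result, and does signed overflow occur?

12049; no overflow

19046 → 0100101001100110
-6997 → 1110010010101011
  0100101001100110
+ 1110010010101011
= 0010111100010001  (discard carry-out 1)
Result 0010111100010001: MSB = 0 → value 12049.
Addends have opposite signs, so signed overflow cannot occur.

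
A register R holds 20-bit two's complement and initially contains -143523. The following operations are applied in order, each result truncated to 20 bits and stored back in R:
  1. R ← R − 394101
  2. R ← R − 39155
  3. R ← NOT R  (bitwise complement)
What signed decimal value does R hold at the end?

Start: R = -143523 = 11011100111101011101.
R = -143523 − 394101 = -537624; wraps to 510952 = 01111100101111101000
R = 510952 − 39155 = 471797 = 01110011001011110101
R = NOT 01110011001011110101 = 10001100110100001010 = -471798

-471798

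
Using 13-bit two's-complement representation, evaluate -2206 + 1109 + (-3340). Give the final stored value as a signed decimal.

3755

-2206 + 1109 = -1097 (1101110110111)
-1097 + (-3340) = -4437 → wraps to 3755 (0111010101011)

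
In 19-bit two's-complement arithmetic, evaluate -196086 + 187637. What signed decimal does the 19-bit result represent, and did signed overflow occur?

-8449; no overflow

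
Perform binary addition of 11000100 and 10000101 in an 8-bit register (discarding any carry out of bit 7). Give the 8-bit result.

01001001

  11000100
+ 10000101
= 01001001  (discard carry-out 1)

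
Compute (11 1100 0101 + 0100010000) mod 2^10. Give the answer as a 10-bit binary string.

  1111000101
+ 0100010000
= 0011010101  (discard carry-out 1)

0011010101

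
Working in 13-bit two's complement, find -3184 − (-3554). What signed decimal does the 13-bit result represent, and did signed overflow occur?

370; no overflow

-3184 → 1001110010000
-3554 → 1001000011110
Subtract via negate-and-add: invert 1001000011110 + 1 = 0110111100010 (i.e. 3554).
  1001110010000
+ 0110111100010
= 0000101110010  (discard carry-out 1)
Result 0000101110010: MSB = 0 → value 370.
Addends (after negating the subtrahend) have opposite signs, so signed overflow cannot occur.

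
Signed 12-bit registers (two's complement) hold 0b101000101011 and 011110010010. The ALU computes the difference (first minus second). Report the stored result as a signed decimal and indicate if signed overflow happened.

0b101000101011 → 101000101011 = -1493 (signed)
011110010010 = 1938 (signed)
Subtract via negate-and-add: invert 011110010010 + 1 = 100001101110 (i.e. -1938).
  101000101011
+ 100001101110
= 001010011001  (discard carry-out 1)
Result 001010011001: MSB = 0 → value 665.
Both addends (after negating the subtrahend) are negative but the stored result is non-negative: signed overflow. The true value -1493 − 1938 = -3431 lies outside [-2048, 2047].

665; overflow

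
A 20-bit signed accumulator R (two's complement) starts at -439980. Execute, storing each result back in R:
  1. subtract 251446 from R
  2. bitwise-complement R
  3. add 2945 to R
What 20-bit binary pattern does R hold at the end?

Start: R = -439980 = 10010100100101010100.
R = -439980 − 251446 = -691426; wraps to 357150 = 01010111001100011110
R = NOT 01010111001100011110 = 10101000110011100001 = -357151
R = -357151 + 2945 = -354206 = 10101001100001100010

10101001100001100010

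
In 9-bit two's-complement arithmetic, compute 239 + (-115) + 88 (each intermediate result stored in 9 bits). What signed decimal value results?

239 + (-115) = 124 (001111100)
124 + 88 = 212 (011010100)

212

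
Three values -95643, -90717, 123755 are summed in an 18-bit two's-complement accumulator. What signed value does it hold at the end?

-62605

-95643 + (-90717) = -186360 → wraps to 75784 (010010100000001000)
75784 + 123755 = 199539 → wraps to -62605 (110000101101110011)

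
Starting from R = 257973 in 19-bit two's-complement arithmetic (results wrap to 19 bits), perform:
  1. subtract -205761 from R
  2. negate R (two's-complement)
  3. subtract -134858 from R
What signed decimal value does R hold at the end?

195412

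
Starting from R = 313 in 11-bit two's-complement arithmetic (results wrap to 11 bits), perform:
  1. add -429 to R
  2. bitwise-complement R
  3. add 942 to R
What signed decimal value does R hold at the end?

-991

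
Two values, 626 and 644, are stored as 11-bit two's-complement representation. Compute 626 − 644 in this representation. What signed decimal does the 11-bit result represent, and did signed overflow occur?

626 → 01001110010
644 → 01010000100
Subtract via negate-and-add: invert 01010000100 + 1 = 10101111100 (i.e. -644).
  01001110010
+ 10101111100
= 11111101110
Result 11111101110: MSB = 1 → 2030 − 2048 = -18.
Addends (after negating the subtrahend) have opposite signs, so signed overflow cannot occur.

-18; no overflow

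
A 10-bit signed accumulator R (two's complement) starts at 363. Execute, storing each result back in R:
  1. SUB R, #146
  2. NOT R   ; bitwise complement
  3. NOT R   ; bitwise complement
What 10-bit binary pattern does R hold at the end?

0011011001

Start: R = 363 = 0101101011.
R = 363 − 146 = 217 = 0011011001
R = NOT 0011011001 = 1100100110 = -218
R = NOT 1100100110 = 0011011001 = 217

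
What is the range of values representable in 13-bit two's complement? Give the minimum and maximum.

Minimum: −2^12 = -4096.
Maximum: 2^12 − 1 = 4095.

min = -4096, max = 4095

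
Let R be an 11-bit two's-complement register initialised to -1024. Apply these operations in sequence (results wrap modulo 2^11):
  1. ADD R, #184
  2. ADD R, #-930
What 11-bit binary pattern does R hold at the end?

00100010110

Start: R = -1024 = 10000000000.
R = -1024 + 184 = -840 = 10010111000
R = -840 + (-930) = -1770; wraps to 278 = 00100010110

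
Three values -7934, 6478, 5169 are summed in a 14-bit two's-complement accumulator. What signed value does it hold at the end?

-7934 + 6478 = -1456 (11101001010000)
-1456 + 5169 = 3713 (00111010000001)

3713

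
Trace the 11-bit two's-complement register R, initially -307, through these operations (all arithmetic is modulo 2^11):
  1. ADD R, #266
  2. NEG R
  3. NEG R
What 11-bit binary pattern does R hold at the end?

Start: R = -307 = 11011001101.
R = -307 + 266 = -41 = 11111010111
R = −(-41) = 41 = 00000101001
R = −(41) = -41 = 11111010111

11111010111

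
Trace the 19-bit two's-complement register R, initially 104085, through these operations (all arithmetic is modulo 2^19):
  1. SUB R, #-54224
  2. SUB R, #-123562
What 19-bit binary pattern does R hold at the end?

Start: R = 104085 = 0011001011010010101.
R = 104085 − (-54224) = 158309 = 0100110101001100101
R = 158309 − (-123562) = 281871; wraps to -242417 = 1000100110100001111

1000100110100001111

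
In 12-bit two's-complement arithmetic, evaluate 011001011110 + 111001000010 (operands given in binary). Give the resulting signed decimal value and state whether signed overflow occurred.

1184; no overflow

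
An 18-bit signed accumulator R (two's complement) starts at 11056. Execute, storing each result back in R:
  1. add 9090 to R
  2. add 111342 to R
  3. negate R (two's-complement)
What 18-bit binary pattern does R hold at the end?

Start: R = 11056 = 000010101100110000.
R = 11056 + 9090 = 20146 = 000100111010110010
R = 20146 + 111342 = 131488; wraps to -130656 = 100000000110100000
R = −(-130656) = 130656 = 011111111001100000

011111111001100000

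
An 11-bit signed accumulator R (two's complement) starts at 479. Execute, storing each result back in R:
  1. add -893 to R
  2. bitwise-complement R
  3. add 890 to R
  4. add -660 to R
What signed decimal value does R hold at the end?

643

Start: R = 479 = 00111011111.
R = 479 + (-893) = -414 = 11001100010
R = NOT 11001100010 = 00110011101 = 413
R = 413 + 890 = 1303; wraps to -745 = 10100010111
R = -745 + (-660) = -1405; wraps to 643 = 01010000011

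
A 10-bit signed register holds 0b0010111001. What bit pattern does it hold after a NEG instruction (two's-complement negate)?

1101000111

Invert: 1101000110. Add 1: 1101000111.
Check: 0010111001 = 185, 1101000111 = -185.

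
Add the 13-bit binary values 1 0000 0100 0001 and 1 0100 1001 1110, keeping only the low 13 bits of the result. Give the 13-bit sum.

  1000001000001
+ 1010010011110
= 0010011011111  (discard carry-out 1)

0010011011111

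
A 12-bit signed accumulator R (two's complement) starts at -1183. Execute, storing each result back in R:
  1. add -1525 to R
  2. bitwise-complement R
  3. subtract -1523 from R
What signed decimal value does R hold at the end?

134

Start: R = -1183 = 101101100001.
R = -1183 + (-1525) = -2708; wraps to 1388 = 010101101100
R = NOT 010101101100 = 101010010011 = -1389
R = -1389 − (-1523) = 134 = 000010000110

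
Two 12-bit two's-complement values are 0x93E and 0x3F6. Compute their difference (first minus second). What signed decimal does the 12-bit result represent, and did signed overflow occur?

1352; overflow

0x93E = 100100111110 = -1730 (signed)
0x3F6 = 001111110110 = 1014 (signed)
Subtract via negate-and-add: invert 001111110110 + 1 = 110000001010 (i.e. -1014).
  100100111110
+ 110000001010
= 010101001000  (discard carry-out 1)
Result 010101001000: MSB = 0 → value 1352.
Both addends (after negating the subtrahend) are negative but the stored result is non-negative: signed overflow. The true value -1730 − 1014 = -2744 lies outside [-2048, 2047].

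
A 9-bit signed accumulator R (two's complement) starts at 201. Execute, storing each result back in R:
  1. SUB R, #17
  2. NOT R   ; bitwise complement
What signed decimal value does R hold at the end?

Start: R = 201 = 011001001.
R = 201 − 17 = 184 = 010111000
R = NOT 010111000 = 101000111 = -185

-185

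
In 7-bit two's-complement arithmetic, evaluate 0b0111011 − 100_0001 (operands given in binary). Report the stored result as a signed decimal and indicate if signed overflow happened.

0b0111011 → 0111011 = 59 (signed)
100_0001 → 1000001 = -63 (signed)
Subtract via negate-and-add: invert 1000001 + 1 = 0111111 (i.e. 63).
  0111011
+ 0111111
= 1111010
Result 1111010: MSB = 1 → 122 − 128 = -6.
Both addends (after negating the subtrahend) are non-negative but the stored result is negative: signed overflow. The true value 59 − (-63) = 122 lies outside [-64, 63].

-6; overflow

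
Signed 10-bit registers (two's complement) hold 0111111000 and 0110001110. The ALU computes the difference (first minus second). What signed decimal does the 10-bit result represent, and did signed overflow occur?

0111111000 = 504 (signed)
0110001110 = 398 (signed)
Subtract via negate-and-add: invert 0110001110 + 1 = 1001110010 (i.e. -398).
  0111111000
+ 1001110010
= 0001101010  (discard carry-out 1)
Result 0001101010: MSB = 0 → value 106.
Addends (after negating the subtrahend) have opposite signs, so signed overflow cannot occur.

106; no overflow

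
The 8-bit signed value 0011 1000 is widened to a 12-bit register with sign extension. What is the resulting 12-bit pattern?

MSB of 00111000 is 0; replicate it into the new high bits.
0000|00111000 → 000000111000 (still 56).

000000111000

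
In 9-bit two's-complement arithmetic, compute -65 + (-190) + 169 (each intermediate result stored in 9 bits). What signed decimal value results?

-86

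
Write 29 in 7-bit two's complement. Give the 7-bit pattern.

29 is non-negative, so write it directly in 7 bits: 0011101.

0011101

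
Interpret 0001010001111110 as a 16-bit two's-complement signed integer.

MSB is 0, so the value is non-negative: 0001010001111110 = 5246.

5246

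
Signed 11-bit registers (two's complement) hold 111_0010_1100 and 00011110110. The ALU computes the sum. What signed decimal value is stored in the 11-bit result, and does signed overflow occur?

34; no overflow

111_0010_1100 → 11100101100 = -212 (signed)
00011110110 = 246 (signed)
  11100101100
+ 00011110110
= 00000100010  (discard carry-out 1)
Result 00000100010: MSB = 0 → value 34.
Addends have opposite signs, so signed overflow cannot occur.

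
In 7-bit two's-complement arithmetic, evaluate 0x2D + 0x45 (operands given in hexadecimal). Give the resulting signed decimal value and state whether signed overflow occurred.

-14; no overflow

0x2D = 0101101 = 45 (signed)
0x45 = 1000101 = -59 (signed)
  0101101
+ 1000101
= 1110010
Result 1110010: MSB = 1 → 114 − 128 = -14.
Addends have opposite signs, so signed overflow cannot occur.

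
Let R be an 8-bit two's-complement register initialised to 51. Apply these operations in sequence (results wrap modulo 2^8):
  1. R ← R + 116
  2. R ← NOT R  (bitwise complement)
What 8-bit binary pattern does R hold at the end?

01011000

Start: R = 51 = 00110011.
R = 51 + 116 = 167; wraps to -89 = 10100111
R = NOT 10100111 = 01011000 = 88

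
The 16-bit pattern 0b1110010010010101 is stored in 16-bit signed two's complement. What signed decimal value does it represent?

-7019

MSB is 1, so the value is negative.
Invert: 0001101101101010. Add 1: 0001101101101011 = 7019. So the value is −7019.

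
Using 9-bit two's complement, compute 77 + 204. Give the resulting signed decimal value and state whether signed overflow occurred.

-231; overflow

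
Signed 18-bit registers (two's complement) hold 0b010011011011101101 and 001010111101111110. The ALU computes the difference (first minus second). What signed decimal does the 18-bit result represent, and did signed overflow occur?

0b010011011011101101 → 010011011011101101 = 79597 (signed)
001010111101111110 = 44926 (signed)
Subtract via negate-and-add: invert 001010111101111110 + 1 = 110101000010000010 (i.e. -44926).
  010011011011101101
+ 110101000010000010
= 001000011101101111  (discard carry-out 1)
Result 001000011101101111: MSB = 0 → value 34671.
Addends (after negating the subtrahend) have opposite signs, so signed overflow cannot occur.

34671; no overflow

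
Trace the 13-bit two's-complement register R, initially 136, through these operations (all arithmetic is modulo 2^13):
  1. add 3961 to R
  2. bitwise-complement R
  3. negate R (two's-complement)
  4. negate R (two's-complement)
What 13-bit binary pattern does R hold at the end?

0111111111110

Start: R = 136 = 0000010001000.
R = 136 + 3961 = 4097; wraps to -4095 = 1000000000001
R = NOT 1000000000001 = 0111111111110 = 4094
R = −(4094) = -4094 = 1000000000010
R = −(-4094) = 4094 = 0111111111110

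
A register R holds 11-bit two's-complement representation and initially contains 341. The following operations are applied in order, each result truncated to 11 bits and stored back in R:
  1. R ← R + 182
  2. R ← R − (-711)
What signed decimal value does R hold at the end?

-814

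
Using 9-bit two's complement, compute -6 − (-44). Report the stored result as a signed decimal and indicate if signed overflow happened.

38; no overflow

-6 → 111111010
-44 → 111010100
Subtract via negate-and-add: invert 111010100 + 1 = 000101100 (i.e. 44).
  111111010
+ 000101100
= 000100110  (discard carry-out 1)
Result 000100110: MSB = 0 → value 38.
Addends (after negating the subtrahend) have opposite signs, so signed overflow cannot occur.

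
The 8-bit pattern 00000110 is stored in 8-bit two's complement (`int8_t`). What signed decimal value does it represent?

MSB is 0, so the value is non-negative: 00000110 = 6.

6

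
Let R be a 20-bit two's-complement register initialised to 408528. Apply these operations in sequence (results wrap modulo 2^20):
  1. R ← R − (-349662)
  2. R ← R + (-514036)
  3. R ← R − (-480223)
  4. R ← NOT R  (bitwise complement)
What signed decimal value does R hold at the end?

Start: R = 408528 = 01100011101111010000.
R = 408528 − (-349662) = 758190; wraps to -290386 = 10111001000110101110
R = -290386 + (-514036) = -804422; wraps to 244154 = 00111011100110111010
R = 244154 − (-480223) = 724377; wraps to -324199 = 10110000110110011001
R = NOT 10110000110110011001 = 01001111001001100110 = 324198

324198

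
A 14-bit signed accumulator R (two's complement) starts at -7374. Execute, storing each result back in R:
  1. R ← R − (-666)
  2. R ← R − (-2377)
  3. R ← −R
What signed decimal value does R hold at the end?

4331

Start: R = -7374 = 10001100110010.
R = -7374 − (-666) = -6708 = 10010111001100
R = -6708 − (-2377) = -4331 = 10111100010101
R = −(-4331) = 4331 = 01000011101011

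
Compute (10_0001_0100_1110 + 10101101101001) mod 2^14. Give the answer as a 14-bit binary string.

00110010110111

  10000101001110
+ 10101101101001
= 00110010110111  (discard carry-out 1)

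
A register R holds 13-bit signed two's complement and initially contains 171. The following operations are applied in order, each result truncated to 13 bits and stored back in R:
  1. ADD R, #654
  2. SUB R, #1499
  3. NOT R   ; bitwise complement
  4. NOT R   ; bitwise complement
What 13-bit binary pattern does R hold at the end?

Start: R = 171 = 0000010101011.
R = 171 + 654 = 825 = 0001100111001
R = 825 − 1499 = -674 = 1110101011110
R = NOT 1110101011110 = 0001010100001 = 673
R = NOT 0001010100001 = 1110101011110 = -674

1110101011110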